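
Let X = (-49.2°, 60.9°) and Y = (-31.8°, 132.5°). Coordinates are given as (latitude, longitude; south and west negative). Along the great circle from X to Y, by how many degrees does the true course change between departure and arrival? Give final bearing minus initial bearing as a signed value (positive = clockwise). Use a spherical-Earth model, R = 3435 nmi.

At departure: θ₁ = atan2(sin Δλ cos φ₂, cos φ₁ sin φ₂ − sin φ₁ cos φ₂ cos Δλ) = 99.93°
At arrival: θ₂ = atan2(sin Δλ cos φ₁, −cos φ₂ sin φ₁ + sin φ₂ cos φ₁ cos Δλ) = 49.23°
Δθ = θ₂ − θ₁ = -50.7°

-50.7°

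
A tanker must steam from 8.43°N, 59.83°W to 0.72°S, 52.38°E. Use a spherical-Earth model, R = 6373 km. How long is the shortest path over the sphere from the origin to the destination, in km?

12465 km

Haversine: a = sin²(Δφ/2)+cos φ₁ cos φ₂ sin²(Δλ/2) = 0.68787;  σ = 2·atan2(√a,√(1−a))
σ = 112.070° → d = Rσ = 6373·1.95598 = 12465 km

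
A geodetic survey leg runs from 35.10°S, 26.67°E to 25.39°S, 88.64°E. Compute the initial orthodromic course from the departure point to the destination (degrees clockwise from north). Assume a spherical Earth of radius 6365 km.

97.6°

θ = atan2( sin Δλ·cos φ₂ ,  cos φ₁ sin φ₂ − sin φ₁ cos φ₂ cos Δλ )
  = atan2(+0.7974, -0.1067) = 97.62°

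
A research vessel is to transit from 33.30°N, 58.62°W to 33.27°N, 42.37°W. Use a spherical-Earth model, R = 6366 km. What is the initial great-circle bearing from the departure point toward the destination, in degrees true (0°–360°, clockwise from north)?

85.6°

θ = atan2( sin Δλ·cos φ₂ ,  cos φ₁ sin φ₂ − sin φ₁ cos φ₂ cos Δλ )
  = atan2(+0.2340, +0.0178) = 85.65°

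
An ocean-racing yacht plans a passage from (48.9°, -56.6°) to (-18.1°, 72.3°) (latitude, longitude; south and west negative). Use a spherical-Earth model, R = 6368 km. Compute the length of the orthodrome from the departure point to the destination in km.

cos σ = sin φ₁ sin φ₂ + cos φ₁ cos φ₂ cos Δλ
      = sin(48.90°)sin(-18.10°) + cos(48.90°)cos(-18.10°)cos(128.90°) = -0.6265
σ = 128.792° → d = Rσ = 6368·2.24784 = 14314 km

14314 km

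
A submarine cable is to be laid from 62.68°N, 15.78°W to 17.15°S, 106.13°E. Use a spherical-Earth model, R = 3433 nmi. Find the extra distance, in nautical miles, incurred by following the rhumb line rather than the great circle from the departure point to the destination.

Great circle: cos σ = sin φ₁ sin φ₂ + cos φ₁ cos φ₂ cos Δλ,  σ = 2.0872 rad → d_gc = 7165.5 nmi
Rhumb line: Δψ = -1.7184, q = Δφ/Δψ = 0.8108, d_rh = R√(Δφ²+q²Δλ²) = 7612.7 nmi
Excess = 7612.7 − 7165.5 = 447.2 ≈ 447 nmi

447 nmi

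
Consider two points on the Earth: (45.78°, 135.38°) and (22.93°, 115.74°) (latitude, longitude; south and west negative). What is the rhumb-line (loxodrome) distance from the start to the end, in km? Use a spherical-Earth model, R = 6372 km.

3102 km

Rhumb course C = atan2(Δλ, Δψ) with Δψ = ln[tan(π/4+φ₂/2)/tan(π/4+φ₁/2)] = -0.4894, Δλ = -0.3428 → C = 215.01°
d = R·|Δφ| / |cos C| = 6372·0.39881 / 0.81909 = 3102 km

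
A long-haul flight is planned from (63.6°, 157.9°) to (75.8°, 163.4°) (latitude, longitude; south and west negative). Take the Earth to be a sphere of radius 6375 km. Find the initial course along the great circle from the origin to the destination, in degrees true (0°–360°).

N = sin Δλ·cos φ₂ = +0.0235;  D = cos φ₁ sin φ₂ − sin φ₁ cos φ₂ cos Δλ = +0.2123
initial course = atan2(N, D) = 6.32°

6.3°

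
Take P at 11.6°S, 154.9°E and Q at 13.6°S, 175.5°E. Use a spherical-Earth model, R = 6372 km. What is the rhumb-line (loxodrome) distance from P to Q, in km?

Δψ = ln[tan(π/4+φ₂/2)/tan(π/4+φ₁/2)] = -0.0358;  Δφ = -0.0349 rad,  Δλ = +0.3595 rad
q = Δφ/Δψ = 0.9759
d = R·√(Δφ² + q²Δλ²) = 6372·0.35259 = 2247 km

2247 km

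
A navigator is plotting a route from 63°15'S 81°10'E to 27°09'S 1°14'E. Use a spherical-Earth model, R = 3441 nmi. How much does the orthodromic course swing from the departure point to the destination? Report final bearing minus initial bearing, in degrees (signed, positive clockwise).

Initial bearing θ₁ = atan2(sin Δλ cos φ₂, cos φ₁ sin φ₂ − sin φ₁ cos φ₂ cos Δλ) = 265.66°
Final bearing θ₂ = (initial bearing from the destination back to the start) + 180° = 329.71°
Δθ = θ₂ − θ₁ = +64.1°

+64.1°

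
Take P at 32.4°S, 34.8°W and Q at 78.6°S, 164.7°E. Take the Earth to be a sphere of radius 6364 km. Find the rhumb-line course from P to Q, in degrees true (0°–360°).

Δψ = ln[tan(π/4+φ₂/2)/tan(π/4+φ₁/2)] = -1.7062
Δλ = -2.8013 rad (taken the short way round)
course = atan2(Δλ, Δψ) = 238.66°

238.7°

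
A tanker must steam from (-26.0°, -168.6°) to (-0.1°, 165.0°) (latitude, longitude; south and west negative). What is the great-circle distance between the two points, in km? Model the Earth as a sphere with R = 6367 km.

4035 km

cos σ = sin φ₁ sin φ₂ + cos φ₁ cos φ₂ cos Δλ
      = sin(-26.00°)sin(-0.10°) + cos(-26.00°)cos(-0.10°)cos(-26.40°) = 0.8058
σ = 36.310° → d = Rσ = 6367·0.63373 = 4035 km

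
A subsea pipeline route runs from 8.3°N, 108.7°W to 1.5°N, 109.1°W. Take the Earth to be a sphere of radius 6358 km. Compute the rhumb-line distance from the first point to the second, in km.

756 km

Rhumb course C = atan2(Δλ, Δψ) with Δψ = ln[tan(π/4+φ₂/2)/tan(π/4+φ₁/2)] = -0.1192, Δλ = -0.0070 → C = 183.35°
d = R·|Δφ| / |cos C| = 6358·0.11868 / 0.99829 = 756 km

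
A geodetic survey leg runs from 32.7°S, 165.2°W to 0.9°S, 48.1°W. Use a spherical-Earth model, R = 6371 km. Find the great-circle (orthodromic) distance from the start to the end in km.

12455 km

cos σ = sin φ₁ sin φ₂ + cos φ₁ cos φ₂ cos Δλ
      = sin(-32.70°)sin(-0.90°) + cos(-32.70°)cos(-0.90°)cos(117.10°) = -0.3748
σ = 112.013° → d = Rσ = 6371·1.95499 = 12455 km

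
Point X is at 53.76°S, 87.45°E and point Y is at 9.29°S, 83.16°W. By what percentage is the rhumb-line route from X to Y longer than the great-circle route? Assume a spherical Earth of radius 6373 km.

Great circle: σ = 2.0324 rad → d_gc = Rσ = 12952.6 km
Rhumb: Δφ = +0.7761, Δλ = -2.9777, Δψ = +0.9542, q = Δφ/Δψ = 0.8134 → d_rh = R√(Δφ²+q²Δλ²) = 16208.8 km
Excess = (16208.8 − 12952.6) / 12952.6 = 3256.2 / 12952.6 = 25.14% ≈ 25.1%

25.1%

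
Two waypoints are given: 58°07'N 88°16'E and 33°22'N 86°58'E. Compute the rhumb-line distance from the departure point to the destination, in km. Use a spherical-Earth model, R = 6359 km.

Rhumb course C = atan2(Δλ, Δψ) with Δψ = ln[tan(π/4+φ₂/2)/tan(π/4+φ₁/2)] = -0.6346, Δλ = -0.0227 → C = 182.05°
d = R·|Δφ| / |cos C| = 6359·0.43197 / 0.99936 = 2749 km

2749 km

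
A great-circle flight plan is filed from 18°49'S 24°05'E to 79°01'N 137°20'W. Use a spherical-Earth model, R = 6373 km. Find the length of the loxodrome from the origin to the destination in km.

Δψ = ln[tan(π/4+φ₂/2)/tan(π/4+φ₁/2)] = +2.6764;  Δφ = +1.7075 rad,  Δλ = -2.8173 rad
q = Δφ/Δψ = 0.6380
d = R·√(Δφ² + q²Δλ²) = 6373·2.47914 = 15800 km

15800 km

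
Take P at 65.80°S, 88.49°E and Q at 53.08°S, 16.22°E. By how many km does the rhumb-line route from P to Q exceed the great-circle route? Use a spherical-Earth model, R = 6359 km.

Great circle: cos σ = sin φ₁ sin φ₂ + cos φ₁ cos φ₂ cos Δλ,  σ = 0.6365 rad → d_gc = 4047.24 km
Rhumb line: Δψ = +0.4428, q = Δφ/Δψ = 0.5013, d_rh = R√(Δφ²+q²Δλ²) = 4261.67 km
Excess = 4261.67 − 4047.24 = 214.43 ≈ 214 km

214 km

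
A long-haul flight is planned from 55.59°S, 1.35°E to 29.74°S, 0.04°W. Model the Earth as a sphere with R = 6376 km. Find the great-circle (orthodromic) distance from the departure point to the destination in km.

2879 km

Haversine: a = sin²(Δφ/2)+cos φ₁ cos φ₂ sin²(Δλ/2) = 0.05010;  σ = 2·atan2(√a,√(1−a))
σ = 25.869° → d = Rσ = 6376·0.45150 = 2879 km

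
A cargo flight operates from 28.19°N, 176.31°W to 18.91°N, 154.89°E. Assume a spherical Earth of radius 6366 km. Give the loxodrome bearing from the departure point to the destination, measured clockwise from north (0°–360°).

250.6°

Δψ = ln[tan(π/4+φ₂/2)/tan(π/4+φ₁/2)] = -0.1769
Δλ = -0.5027 rad (taken the short way round)
course = atan2(Δλ, Δψ) = 250.61°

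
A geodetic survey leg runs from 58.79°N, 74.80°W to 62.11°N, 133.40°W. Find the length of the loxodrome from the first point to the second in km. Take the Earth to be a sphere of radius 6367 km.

Rhumb course C = atan2(Δλ, Δψ) with Δψ = ln[tan(π/4+φ₂/2)/tan(π/4+φ₁/2)] = +0.1176, Δλ = -1.0228 → C = 276.56°
d = R·|Δφ| / |cos C| = 6367·0.05794 / 0.11424 = 3229 km

3229 km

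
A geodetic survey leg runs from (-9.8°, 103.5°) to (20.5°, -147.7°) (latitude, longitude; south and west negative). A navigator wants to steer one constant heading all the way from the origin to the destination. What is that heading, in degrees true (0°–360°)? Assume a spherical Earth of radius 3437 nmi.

Δψ = ln[tan(π/4+φ₂/2)/tan(π/4+φ₁/2)] = +0.5376
Δλ = +1.8989 rad (taken the short way round)
course = atan2(Δλ, Δψ) = 74.19°

74.2°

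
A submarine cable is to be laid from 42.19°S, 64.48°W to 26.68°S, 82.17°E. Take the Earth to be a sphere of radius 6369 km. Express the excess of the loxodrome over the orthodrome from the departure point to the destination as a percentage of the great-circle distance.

Great circle: σ = 1.8250 rad → d_gc = Rσ = 11623.4 km
Rhumb: Δφ = +0.2707, Δλ = +2.5595, Δψ = +0.3302, q = Δφ/Δψ = 0.8199 → d_rh = R√(Δφ²+q²Δλ²) = 13475.7 km
Excess = (13475.7 − 11623.4) / 11623.4 = 1852.3 / 11623.4 = 15.94% ≈ 15.9%

15.9%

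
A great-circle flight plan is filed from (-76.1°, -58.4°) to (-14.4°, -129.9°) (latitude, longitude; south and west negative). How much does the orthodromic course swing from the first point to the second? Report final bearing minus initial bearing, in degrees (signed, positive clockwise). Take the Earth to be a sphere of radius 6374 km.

At departure: θ₁ = atan2(sin Δλ cos φ₂, cos φ₁ sin φ₂ − sin φ₁ cos φ₂ cos Δλ) = 284.56°
At arrival: θ₂ = atan2(sin Δλ cos φ₁, −cos φ₂ sin φ₁ + sin φ₂ cos φ₁ cos Δλ) = 346.11°
Δθ = θ₂ − θ₁ = +61.5°

+61.5°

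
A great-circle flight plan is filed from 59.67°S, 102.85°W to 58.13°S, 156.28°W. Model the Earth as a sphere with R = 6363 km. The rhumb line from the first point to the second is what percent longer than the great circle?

2.8%

Great circle: σ = 0.4693 rad → d_gc = Rσ = 2986.4 km
Rhumb: Δφ = +0.0269, Δλ = -0.9325, Δψ = +0.0520, q = Δφ/Δψ = 0.5164 → d_rh = R√(Δφ²+q²Δλ²) = 3069.1 km
Excess = (3069.1 − 2986.4) / 2986.4 = 82.7 / 2986.4 = 2.77% ≈ 2.8%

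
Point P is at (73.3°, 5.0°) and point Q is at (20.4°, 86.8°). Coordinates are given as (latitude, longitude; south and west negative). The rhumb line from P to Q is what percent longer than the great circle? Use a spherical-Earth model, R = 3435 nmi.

Great circle: σ = 1.1893 rad → d_gc = Rσ = 4085.3 nmi
Rhumb: Δφ = -0.9233, Δλ = +1.4277, Δψ = -1.5550, q = Δφ/Δψ = 0.5937 → d_rh = R√(Δφ²+q²Δλ²) = 4305.4 nmi
Excess = (4305.4 − 4085.3) / 4085.3 = 220.1 / 4085.3 = 5.39% ≈ 5.4%

5.4%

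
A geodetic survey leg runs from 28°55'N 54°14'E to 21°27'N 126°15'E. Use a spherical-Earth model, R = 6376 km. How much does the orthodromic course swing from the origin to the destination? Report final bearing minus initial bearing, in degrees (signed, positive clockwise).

Initial bearing θ₁ = atan2(sin Δλ cos φ₂, cos φ₁ sin φ₂ − sin φ₁ cos φ₂ cos Δλ) = 78.44°
Final bearing θ₂ = (initial bearing from the destination back to the start) + 180° = 112.87°
Δθ = θ₂ − θ₁ = +34.4°

+34.4°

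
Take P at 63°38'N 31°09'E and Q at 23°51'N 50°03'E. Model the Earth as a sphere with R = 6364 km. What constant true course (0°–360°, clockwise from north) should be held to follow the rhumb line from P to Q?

Δψ = ln[tan(π/4+φ₂/2)/tan(π/4+φ₁/2)] = -1.0226
Δλ = +0.3299 rad (taken the short way round)
course = atan2(Δλ, Δψ) = 162.12°

162.1°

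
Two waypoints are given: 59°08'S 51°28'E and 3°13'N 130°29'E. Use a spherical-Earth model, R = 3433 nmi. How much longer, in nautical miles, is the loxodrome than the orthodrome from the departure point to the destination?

Great circle: cos σ = sin φ₁ sin φ₂ + cos φ₁ cos φ₂ cos Δλ,  σ = 1.5213 rad → d_gc = 5222.8 nmi
Rhumb line: Δψ = +1.3433, q = Δφ/Δψ = 0.8101, d_rh = R√(Δφ²+q²Δλ²) = 5354.2 nmi
Excess = 5354.2 − 5222.8 = 131.4 ≈ 131 nmi

131 nmi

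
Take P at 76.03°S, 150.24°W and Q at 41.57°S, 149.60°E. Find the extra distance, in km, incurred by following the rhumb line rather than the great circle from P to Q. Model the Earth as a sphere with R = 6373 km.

166 km

Great circle: cos σ = sin φ₁ sin φ₂ + cos φ₁ cos φ₂ cos Δλ,  σ = 0.7469 rad → d_gc = 4760.2 km
Rhumb line: Δψ = +1.3004, q = Δφ/Δψ = 0.4625, d_rh = R√(Δφ²+q²Δλ²) = 4926.5 km
Excess = 4926.5 − 4760.2 = 166.3 ≈ 166 km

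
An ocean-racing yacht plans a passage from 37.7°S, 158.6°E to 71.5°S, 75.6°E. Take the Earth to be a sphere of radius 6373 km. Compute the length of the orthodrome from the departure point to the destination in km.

5825 km

cos σ = sin φ₁ sin φ₂ + cos φ₁ cos φ₂ cos Δλ
      = sin(-37.70°)sin(-71.50°) + cos(-37.70°)cos(-71.50°)cos(-83.00°) = 0.6105
σ = 52.373° → d = Rσ = 6373·0.91408 = 5825 km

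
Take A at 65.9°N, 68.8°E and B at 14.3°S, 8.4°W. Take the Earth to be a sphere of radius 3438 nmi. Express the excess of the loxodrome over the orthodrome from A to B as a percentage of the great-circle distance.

2.4%

Great circle: σ = 1.7090 rad → d_gc = Rσ = 5875.7 nmi
Rhumb: Δφ = -1.3998, Δλ = -1.3474, Δψ = -1.7965, q = Δφ/Δψ = 0.7792 → d_rh = R√(Δφ²+q²Δλ²) = 6015.5 nmi
Excess = (6015.5 − 5875.7) / 5875.7 = 139.8 / 5875.7 = 2.38% ≈ 2.4%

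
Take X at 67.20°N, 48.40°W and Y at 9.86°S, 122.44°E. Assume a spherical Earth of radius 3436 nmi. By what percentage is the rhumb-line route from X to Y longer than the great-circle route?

Great circle: σ = 2.1350 rad → d_gc = Rσ = 7336.0 nmi
Rhumb: Δφ = -1.3450, Δλ = +2.9817, Δψ = -1.7742, q = Δφ/Δψ = 0.7580 → d_rh = R√(Δφ²+q²Δλ²) = 9037.2 nmi
Excess = (9037.2 − 7336.0) / 7336.0 = 1701.2 / 7336.0 = 23.19% ≈ 23.2%

23.2%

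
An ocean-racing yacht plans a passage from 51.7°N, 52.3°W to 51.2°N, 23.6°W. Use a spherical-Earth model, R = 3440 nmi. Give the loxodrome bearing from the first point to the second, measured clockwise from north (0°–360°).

91.6°

Meridional parts: M(φ₁)=+1.0577, M(φ₂)=+1.0437 → ΔM = -0.0140;  Δλ = +0.5009 rad
tan C = Δλ / ΔM = -35.7711 → C = 91.60°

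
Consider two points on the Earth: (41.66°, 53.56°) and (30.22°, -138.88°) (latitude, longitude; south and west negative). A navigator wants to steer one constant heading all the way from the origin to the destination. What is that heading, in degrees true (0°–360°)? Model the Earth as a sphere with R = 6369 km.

94.8°

Δψ = ln[tan(π/4+φ₂/2)/tan(π/4+φ₁/2)] = -0.2475
Δλ = +2.9245 rad (taken the short way round)
course = atan2(Δλ, Δψ) = 94.84°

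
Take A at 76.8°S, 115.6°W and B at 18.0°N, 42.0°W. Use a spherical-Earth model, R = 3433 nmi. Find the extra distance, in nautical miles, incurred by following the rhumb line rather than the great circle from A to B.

176 nmi

Great circle: cos σ = sin φ₁ sin φ₂ + cos φ₁ cos φ₂ cos Δλ,  σ = 1.8127 rad → d_gc = 6222.9 nmi
Rhumb line: Δψ = +2.4762, q = Δφ/Δψ = 0.6682, d_rh = R√(Δφ²+q²Δλ²) = 6399.0 nmi
Excess = 6399.0 − 6222.9 = 176.1 ≈ 176 nmi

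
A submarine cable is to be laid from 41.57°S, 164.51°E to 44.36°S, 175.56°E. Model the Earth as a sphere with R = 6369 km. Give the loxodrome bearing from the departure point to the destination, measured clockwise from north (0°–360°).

109.0°

Meridional parts: M(φ₁)=-0.7991, M(φ₂)=-0.8657 → ΔM = -0.0666;  Δλ = +0.1929 rad
tan C = Δλ / ΔM = -2.8974 → C = 109.04°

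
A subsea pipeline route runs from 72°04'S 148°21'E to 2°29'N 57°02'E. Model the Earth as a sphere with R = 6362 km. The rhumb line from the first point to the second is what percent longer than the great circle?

Great circle: σ = 1.6191 rad → d_gc = Rσ = 10300.8 km
Rhumb: Δφ = +1.3011, Δλ = -1.5938, Δψ = +1.8899, q = Δφ/Δψ = 0.6885 → d_rh = R√(Δφ²+q²Δλ²) = 10828.5 km
Excess = (10828.5 − 10300.8) / 10300.8 = 527.7 / 10300.8 = 5.12% ≈ 5.1%

5.1%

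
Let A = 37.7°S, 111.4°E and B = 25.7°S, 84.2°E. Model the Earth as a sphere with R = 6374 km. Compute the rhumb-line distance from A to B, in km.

Δψ = ln[tan(π/4+φ₂/2)/tan(π/4+φ₁/2)] = +0.2470;  Δφ = +0.2094 rad,  Δλ = -0.4747 rad
q = Δφ/Δψ = 0.8481
d = R·√(Δφ² + q²Δλ²) = 6374·0.45382 = 2893 km

2893 km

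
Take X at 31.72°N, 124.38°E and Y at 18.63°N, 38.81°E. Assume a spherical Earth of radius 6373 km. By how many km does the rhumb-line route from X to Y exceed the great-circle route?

Great circle: cos σ = sin φ₁ sin φ₂ + cos φ₁ cos φ₂ cos Δλ,  σ = 1.3385 rad → d_gc = 8530.2 km
Rhumb line: Δψ = -0.2532, q = Δφ/Δψ = 0.9022, d_rh = R√(Δφ²+q²Δλ²) = 8709.3 km
Excess = 8709.3 − 8530.2 = 179.1 ≈ 179 km

179 km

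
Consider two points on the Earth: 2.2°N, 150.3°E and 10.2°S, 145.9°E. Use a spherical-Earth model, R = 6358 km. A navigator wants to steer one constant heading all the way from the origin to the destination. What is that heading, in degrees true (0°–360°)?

199.5°

Δψ = ln[tan(π/4+φ₂/2)/tan(π/4+φ₁/2)] = -0.2174
Δλ = -0.0768 rad (taken the short way round)
course = atan2(Δλ, Δψ) = 199.46°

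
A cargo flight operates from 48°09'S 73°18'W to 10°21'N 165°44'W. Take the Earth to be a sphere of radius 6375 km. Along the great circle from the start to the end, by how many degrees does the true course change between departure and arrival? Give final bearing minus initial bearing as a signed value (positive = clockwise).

Initial bearing θ₁ = atan2(sin Δλ cos φ₂, cos φ₁ sin φ₂ − sin φ₁ cos φ₂ cos Δλ) = 275.16°
Final bearing θ₂ = (initial bearing from the destination back to the start) + 180° = 317.51°
Δθ = θ₂ − θ₁ = +42.3°

+42.3°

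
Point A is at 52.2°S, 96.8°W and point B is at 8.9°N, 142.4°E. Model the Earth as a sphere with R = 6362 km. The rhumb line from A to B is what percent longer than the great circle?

5.0%

Great circle: σ = 2.0178 rad → d_gc = Rσ = 12837.5 km
Rhumb: Δφ = +1.0664, Δλ = -2.1084, Δψ = +1.2278, q = Δφ/Δψ = 0.8685 → d_rh = R√(Δφ²+q²Δλ²) = 13481.5 km
Excess = (13481.5 − 12837.5) / 12837.5 = 644.0 / 12837.5 = 5.02% ≈ 5.0%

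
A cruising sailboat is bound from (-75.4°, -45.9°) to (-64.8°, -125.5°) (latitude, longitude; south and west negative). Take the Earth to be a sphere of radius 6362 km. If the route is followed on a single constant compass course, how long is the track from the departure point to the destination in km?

Δψ = ln[tan(π/4+φ₂/2)/tan(π/4+φ₁/2)] = +0.5567;  Δφ = +0.1850 rad,  Δλ = -1.3893 rad
q = Δφ/Δψ = 0.3323
d = R·√(Δφ² + q²Δλ²) = 6362·0.49738 = 3164 km

3164 km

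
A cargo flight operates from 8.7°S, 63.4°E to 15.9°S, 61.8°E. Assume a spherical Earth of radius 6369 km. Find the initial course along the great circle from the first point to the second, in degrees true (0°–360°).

192.1°

θ = atan2( sin Δλ·cos φ₂ ,  cos φ₁ sin φ₂ − sin φ₁ cos φ₂ cos Δλ )
  = atan2(-0.0269, -0.1254) = 192.09°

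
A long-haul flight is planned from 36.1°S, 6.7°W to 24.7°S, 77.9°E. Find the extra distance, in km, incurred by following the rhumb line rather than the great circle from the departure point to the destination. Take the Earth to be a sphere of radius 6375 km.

Great circle: cos σ = sin φ₁ sin φ₂ + cos φ₁ cos φ₂ cos Δλ,  σ = 1.2500 rad → d_gc = 7969.0 km
Rhumb line: Δψ = +0.2313, q = Δφ/Δψ = 0.8601, d_rh = R√(Δφ²+q²Δλ²) = 8194.9 km
Excess = 8194.9 − 7969.0 = 225.9 ≈ 226 km

226 km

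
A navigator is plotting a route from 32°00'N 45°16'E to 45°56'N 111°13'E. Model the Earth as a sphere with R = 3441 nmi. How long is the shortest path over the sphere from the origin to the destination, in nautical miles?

3099 nmi

Haversine: a = sin²(Δφ/2)+cos φ₁ cos φ₂ sin²(Δλ/2) = 0.18943;  σ = 2·atan2(√a,√(1−a))
σ = 51.601° → d = Rσ = 3441·0.90061 = 3099 nmi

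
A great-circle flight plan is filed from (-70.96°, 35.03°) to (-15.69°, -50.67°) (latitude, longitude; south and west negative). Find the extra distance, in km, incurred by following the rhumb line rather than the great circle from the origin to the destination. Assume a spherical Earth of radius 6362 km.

450 km

Great circle: cos σ = sin φ₁ sin φ₂ + cos φ₁ cos φ₂ cos Δλ,  σ = 1.2878 rad → d_gc = 8193.3 km
Rhumb line: Δψ = +1.5082, q = Δφ/Δψ = 0.6396, d_rh = R√(Δφ²+q²Δλ²) = 8643.2 km
Excess = 8643.2 − 8193.3 = 449.9 ≈ 450 km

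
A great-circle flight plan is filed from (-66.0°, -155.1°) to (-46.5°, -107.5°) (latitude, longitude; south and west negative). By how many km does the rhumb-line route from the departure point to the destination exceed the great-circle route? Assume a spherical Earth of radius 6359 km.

73 km

Great circle: cos σ = sin φ₁ sin φ₂ + cos φ₁ cos φ₂ cos Δλ,  σ = 0.5520 rad → d_gc = 3510.46 km
Rhumb line: Δψ = +0.6297, q = Δφ/Δψ = 0.5405, d_rh = R√(Δφ²+q²Δλ²) = 3582.99 km
Excess = 3582.99 − 3510.46 = 72.53 ≈ 73 km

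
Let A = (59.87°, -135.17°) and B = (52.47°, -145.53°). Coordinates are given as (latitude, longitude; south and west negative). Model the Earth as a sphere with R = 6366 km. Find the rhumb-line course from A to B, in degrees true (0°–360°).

Meridional parts: M(φ₁)=+1.3124, M(φ₂)=+1.0796 → ΔM = -0.2329;  Δλ = -0.1808 rad
tan C = Δλ / ΔM = +0.7765 → C = 217.83°

217.8°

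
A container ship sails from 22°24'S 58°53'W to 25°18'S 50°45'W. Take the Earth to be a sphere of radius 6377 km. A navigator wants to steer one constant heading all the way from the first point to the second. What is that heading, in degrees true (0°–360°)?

111.3°

Δψ = ln[tan(π/4+φ₂/2)/tan(π/4+φ₁/2)] = -0.0553
Δλ = +0.1420 rad (taken the short way round)
course = atan2(Δλ, Δψ) = 111.30°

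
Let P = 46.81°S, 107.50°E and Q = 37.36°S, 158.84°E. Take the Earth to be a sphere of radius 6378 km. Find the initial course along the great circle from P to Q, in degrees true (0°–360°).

94.9°

θ = atan2( sin Δλ·cos φ₂ ,  cos φ₁ sin φ₂ − sin φ₁ cos φ₂ cos Δλ )
  = atan2(+0.6207, -0.0533) = 94.91°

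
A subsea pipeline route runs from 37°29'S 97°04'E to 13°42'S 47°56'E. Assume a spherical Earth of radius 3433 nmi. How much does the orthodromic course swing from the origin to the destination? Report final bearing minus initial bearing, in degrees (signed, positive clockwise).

+22.8°

At departure: θ₁ = atan2(sin Δλ cos φ₂, cos φ₁ sin φ₂ − sin φ₁ cos φ₂ cos Δλ) = 285.15°
At arrival: θ₂ = atan2(sin Δλ cos φ₁, −cos φ₂ sin φ₁ + sin φ₂ cos φ₁ cos Δλ) = 307.96°
Δθ = θ₂ − θ₁ = +22.8°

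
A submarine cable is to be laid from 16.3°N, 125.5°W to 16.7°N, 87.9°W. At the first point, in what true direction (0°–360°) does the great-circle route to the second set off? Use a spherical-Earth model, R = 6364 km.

83.9°

θ = atan2( sin Δλ·cos φ₂ ,  cos φ₁ sin φ₂ − sin φ₁ cos φ₂ cos Δλ )
  = atan2(+0.5844, +0.0628) = 83.86°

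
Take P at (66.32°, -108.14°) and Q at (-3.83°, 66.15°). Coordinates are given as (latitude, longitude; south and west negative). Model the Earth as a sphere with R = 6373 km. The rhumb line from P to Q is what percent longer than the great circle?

26.6%

Great circle: σ = 2.0487 rad → d_gc = Rσ = 13056.3 km
Rhumb: Δφ = -1.2243, Δλ = +3.0419, Δψ = -1.6293, q = Δφ/Δψ = 0.7515 → d_rh = R√(Δφ²+q²Δλ²) = 16526.3 km
Excess = (16526.3 − 13056.3) / 13056.3 = 3470.0 / 13056.3 = 26.58% ≈ 26.6%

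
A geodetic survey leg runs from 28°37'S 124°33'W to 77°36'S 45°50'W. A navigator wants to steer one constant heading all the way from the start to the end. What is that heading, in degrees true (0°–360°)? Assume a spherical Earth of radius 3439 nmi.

141.0°

Δψ = ln[tan(π/4+φ₂/2)/tan(π/4+φ₁/2)] = -1.6981
Δλ = +1.3739 rad (taken the short way round)
course = atan2(Δλ, Δψ) = 141.03°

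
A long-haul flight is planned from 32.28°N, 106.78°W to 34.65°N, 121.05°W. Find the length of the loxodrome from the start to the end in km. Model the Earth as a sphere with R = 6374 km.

1350 km

Rhumb course C = atan2(Δλ, Δψ) with Δψ = ln[tan(π/4+φ₂/2)/tan(π/4+φ₁/2)] = +0.0496, Δλ = -0.2491 → C = 281.26°
d = R·|Δφ| / |cos C| = 6374·0.04136 / 0.19528 = 1350 km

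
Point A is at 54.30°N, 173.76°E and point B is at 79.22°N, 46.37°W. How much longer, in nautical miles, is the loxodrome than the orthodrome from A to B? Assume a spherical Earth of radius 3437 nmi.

Great circle: cos σ = sin φ₁ sin φ₂ + cos φ₁ cos φ₂ cos Δλ,  σ = 0.7752 rad → d_gc = 2664.3 nmi
Rhumb line: Δψ = +1.2276, q = Δφ/Δψ = 0.3543, d_rh = R√(Δφ²+q²Δλ²) = 3327.4 nmi
Excess = 3327.4 − 2664.3 = 663.1 ≈ 663 nmi

663 nmi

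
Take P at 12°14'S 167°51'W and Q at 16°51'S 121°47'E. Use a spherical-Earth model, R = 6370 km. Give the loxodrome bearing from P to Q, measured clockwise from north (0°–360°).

266.1°

Δψ = ln[tan(π/4+φ₂/2)/tan(π/4+φ₁/2)] = -0.0833
Δλ = -1.2281 rad (taken the short way round)
course = atan2(Δλ, Δψ) = 266.12°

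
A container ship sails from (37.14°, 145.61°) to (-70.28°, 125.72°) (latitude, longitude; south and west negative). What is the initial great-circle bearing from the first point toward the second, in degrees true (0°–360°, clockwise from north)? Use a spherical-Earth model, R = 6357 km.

N = sin Δλ·cos φ₂ = -0.1148;  D = cos φ₁ sin φ₂ − sin φ₁ cos φ₂ cos Δλ = -0.9420
initial course = atan2(N, D) = 186.95°

186.9°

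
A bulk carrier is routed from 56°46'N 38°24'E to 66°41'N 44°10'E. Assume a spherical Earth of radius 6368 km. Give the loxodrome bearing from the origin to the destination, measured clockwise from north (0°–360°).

Δψ = ln[tan(π/4+φ₂/2)/tan(π/4+φ₁/2)] = +0.3690
Δλ = +0.1006 rad (taken the short way round)
course = atan2(Δλ, Δψ) = 15.25°

15.3°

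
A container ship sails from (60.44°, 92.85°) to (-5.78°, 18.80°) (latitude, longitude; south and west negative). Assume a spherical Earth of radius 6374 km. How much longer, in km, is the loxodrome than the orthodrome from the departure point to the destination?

208 km

Great circle: cos σ = sin φ₁ sin φ₂ + cos φ₁ cos φ₂ cos Δλ,  σ = 1.5235 rad → d_gc = 9710.8 km
Rhumb line: Δψ = -1.4335, q = Δφ/Δψ = 0.8063, d_rh = R√(Δφ²+q²Δλ²) = 9918.9 km
Excess = 9918.9 − 9710.8 = 208.1 ≈ 208 km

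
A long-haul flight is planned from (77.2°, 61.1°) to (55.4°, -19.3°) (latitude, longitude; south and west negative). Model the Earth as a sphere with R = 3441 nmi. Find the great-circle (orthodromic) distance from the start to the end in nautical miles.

Haversine: a = sin²(Δφ/2)+cos φ₁ cos φ₂ sin²(Δλ/2) = 0.08817;  σ = 2·atan2(√a,√(1−a))
σ = 34.547° → d = Rσ = 3441·0.60296 = 2075 nmi

2075 nmi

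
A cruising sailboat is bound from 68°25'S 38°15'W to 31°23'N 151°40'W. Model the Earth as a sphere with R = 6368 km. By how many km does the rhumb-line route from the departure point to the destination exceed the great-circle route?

Great circle: cos σ = sin φ₁ sin φ₂ + cos φ₁ cos φ₂ cos Δλ,  σ = 2.2257 rad → d_gc = 14173.0 km
Rhumb line: Δψ = +2.2349, q = Δφ/Δψ = 0.7794, d_rh = R√(Δφ²+q²Δλ²) = 14817.3 km
Excess = 14817.3 − 14173.0 = 644.3 ≈ 644 km

644 km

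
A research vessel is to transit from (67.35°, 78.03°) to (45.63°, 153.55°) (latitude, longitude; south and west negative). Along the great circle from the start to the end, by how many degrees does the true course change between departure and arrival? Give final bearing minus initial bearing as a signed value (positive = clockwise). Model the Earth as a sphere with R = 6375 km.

At departure: θ₁ = atan2(sin Δλ cos φ₂, cos φ₁ sin φ₂ − sin φ₁ cos φ₂ cos Δλ) = 80.45°
At arrival: θ₂ = atan2(sin Δλ cos φ₁, −cos φ₂ sin φ₁ + sin φ₂ cos φ₁ cos Δλ) = 147.11°
Δθ = θ₂ − θ₁ = +66.7°

+66.7°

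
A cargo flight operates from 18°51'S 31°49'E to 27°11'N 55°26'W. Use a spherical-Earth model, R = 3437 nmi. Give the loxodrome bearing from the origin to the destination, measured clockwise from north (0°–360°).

298.5°

Meridional parts: M(φ₁)=-0.3351, M(φ₂)=+0.4933 → ΔM = +0.8284;  Δλ = -1.5228 rad
tan C = Δλ / ΔM = -1.8382 → C = 298.55°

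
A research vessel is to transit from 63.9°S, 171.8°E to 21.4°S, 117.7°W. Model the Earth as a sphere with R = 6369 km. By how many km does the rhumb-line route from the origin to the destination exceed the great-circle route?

Great circle: cos σ = sin φ₁ sin φ₂ + cos φ₁ cos φ₂ cos Δλ,  σ = 1.0878 rad → d_gc = 6928.5 km
Rhumb line: Δψ = +1.0794, q = Δφ/Δψ = 0.6872, d_rh = R√(Δφ²+q²Δλ²) = 7163.8 km
Excess = 7163.8 − 6928.5 = 235.3 ≈ 235 km

235 km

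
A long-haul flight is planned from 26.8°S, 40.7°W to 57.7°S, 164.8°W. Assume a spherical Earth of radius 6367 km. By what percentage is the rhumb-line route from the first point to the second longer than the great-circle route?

12.7%

Great circle: σ = 1.4568 rad → d_gc = Rσ = 9275.7 km
Rhumb: Δφ = -0.5393, Δλ = -2.1660, Δψ = -0.7535, q = Δφ/Δψ = 0.7157 → d_rh = R√(Δφ²+q²Δλ²) = 10450.4 km
Excess = (10450.4 − 9275.7) / 9275.7 = 1174.7 / 9275.7 = 12.66% ≈ 12.7%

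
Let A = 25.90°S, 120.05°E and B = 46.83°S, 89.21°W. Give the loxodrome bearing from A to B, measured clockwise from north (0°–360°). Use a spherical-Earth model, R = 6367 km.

Δψ = ln[tan(π/4+φ₂/2)/tan(π/4+φ₁/2)] = -0.4590
Δλ = +2.6309 rad (taken the short way round)
course = atan2(Δλ, Δψ) = 99.90°

99.9°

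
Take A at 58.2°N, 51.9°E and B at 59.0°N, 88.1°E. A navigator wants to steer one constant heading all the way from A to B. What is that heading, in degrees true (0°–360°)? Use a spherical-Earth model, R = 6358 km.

Meridional parts: M(φ₁)=+1.2558, M(φ₂)=+1.2826 → ΔM = +0.0268;  Δλ = +0.6318 rad
tan C = Δλ / ΔM = +23.5745 → C = 87.57°

87.6°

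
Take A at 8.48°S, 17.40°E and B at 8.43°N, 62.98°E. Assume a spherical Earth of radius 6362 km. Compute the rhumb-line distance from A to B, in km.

5381 km

Rhumb course C = atan2(Δλ, Δψ) with Δψ = ln[tan(π/4+φ₂/2)/tan(π/4+φ₁/2)] = +0.2962, Δλ = +0.7955 → C = 69.58°
d = R·|Δφ| / |cos C| = 6362·0.29514 / 0.34895 = 5381 km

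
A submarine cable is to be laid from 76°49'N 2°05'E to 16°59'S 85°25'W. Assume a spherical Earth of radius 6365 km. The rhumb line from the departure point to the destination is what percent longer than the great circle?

Great circle: σ = 1.8493 rad → d_gc = Rσ = 11770.6 km
Rhumb: Δφ = -1.6371, Δλ = -1.5272, Δψ = -2.4588, q = Δφ/Δψ = 0.6658 → d_rh = R√(Δφ²+q²Δλ²) = 12266.5 km
Excess = (12266.5 − 11770.6) / 11770.6 = 495.9 / 11770.6 = 4.21% ≈ 4.2%

4.2%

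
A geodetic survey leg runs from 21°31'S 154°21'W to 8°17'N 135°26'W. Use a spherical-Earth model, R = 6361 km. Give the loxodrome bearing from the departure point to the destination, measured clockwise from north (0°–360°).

31.9°

Meridional parts: M(φ₁)=-0.3847, M(φ₂)=+0.1451 → ΔM = +0.5298;  Δλ = +0.3302 rad
tan C = Δλ / ΔM = +0.6232 → C = 31.93°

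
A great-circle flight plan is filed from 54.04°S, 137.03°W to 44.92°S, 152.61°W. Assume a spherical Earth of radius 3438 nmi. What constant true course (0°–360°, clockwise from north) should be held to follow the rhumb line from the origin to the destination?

312.1°

Meridional parts: M(φ₁)=-1.1254, M(φ₂)=-0.8794 → ΔM = +0.2460;  Δλ = -0.2719 rad
tan C = Δλ / ΔM = -1.1055 → C = 312.13°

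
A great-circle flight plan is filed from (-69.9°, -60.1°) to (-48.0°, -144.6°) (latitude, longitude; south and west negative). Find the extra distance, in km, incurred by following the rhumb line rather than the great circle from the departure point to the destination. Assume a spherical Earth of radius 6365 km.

359 km

Great circle: cos σ = sin φ₁ sin φ₂ + cos φ₁ cos φ₂ cos Δλ,  σ = 0.7671 rad → d_gc = 4882.6 km
Rhumb line: Δψ = +0.7729, q = Δφ/Δψ = 0.4946, d_rh = R√(Δφ²+q²Δλ²) = 5241.4 km
Excess = 5241.4 − 4882.6 = 358.8 ≈ 359 km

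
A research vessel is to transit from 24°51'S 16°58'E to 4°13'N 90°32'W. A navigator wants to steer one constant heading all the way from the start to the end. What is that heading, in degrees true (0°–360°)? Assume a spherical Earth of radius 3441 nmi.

Meridional parts: M(φ₁)=-0.4480, M(φ₂)=+0.0737 → ΔM = +0.5216;  Δλ = -1.8762 rad
tan C = Δλ / ΔM = -3.5967 → C = 285.54°

285.5°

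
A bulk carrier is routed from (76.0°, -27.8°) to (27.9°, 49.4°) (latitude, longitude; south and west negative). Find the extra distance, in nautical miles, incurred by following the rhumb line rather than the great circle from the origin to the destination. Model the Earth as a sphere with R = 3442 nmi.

189 nmi

Great circle: cos σ = sin φ₁ sin φ₂ + cos φ₁ cos φ₂ cos Δλ,  σ = 1.0456 rad → d_gc = 3598.9 nmi
Rhumb line: Δψ = -1.5899, q = Δφ/Δψ = 0.5280, d_rh = R√(Δφ²+q²Δλ²) = 3787.7 nmi
Excess = 3787.7 − 3598.9 = 188.8 ≈ 189 nmi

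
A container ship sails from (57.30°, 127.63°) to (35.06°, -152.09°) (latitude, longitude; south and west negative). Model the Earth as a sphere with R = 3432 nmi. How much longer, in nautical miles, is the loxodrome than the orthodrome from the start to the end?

164 nmi

Great circle: cos σ = sin φ₁ sin φ₂ + cos φ₁ cos φ₂ cos Δλ,  σ = 0.9788 rad → d_gc = 3359.10 nmi
Rhumb line: Δψ = -0.5722, q = Δφ/Δψ = 0.6784, d_rh = R√(Δφ²+q²Δλ²) = 3523.56 nmi
Excess = 3523.56 − 3359.10 = 164.46 ≈ 164 nmi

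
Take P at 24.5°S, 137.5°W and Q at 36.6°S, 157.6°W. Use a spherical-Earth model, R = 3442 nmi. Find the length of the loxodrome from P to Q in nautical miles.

Rhumb course C = atan2(Δλ, Δψ) with Δψ = ln[tan(π/4+φ₂/2)/tan(π/4+φ₁/2)] = -0.2460, Δλ = -0.3508 → C = 234.96°
d = R·|Δφ| / |cos C| = 3442·0.21118 / 0.57414 = 1266 nmi

1266 nmi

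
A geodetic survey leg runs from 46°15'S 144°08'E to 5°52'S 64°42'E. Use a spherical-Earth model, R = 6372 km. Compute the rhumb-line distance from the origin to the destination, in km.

8903 km

Rhumb course C = atan2(Δλ, Δψ) with Δψ = ln[tan(π/4+φ₂/2)/tan(π/4+φ₁/2)] = +0.8100, Δλ = -1.3864 → C = 300.30°
d = R·|Δφ| / |cos C| = 6372·0.70482 / 0.50447 = 8903 km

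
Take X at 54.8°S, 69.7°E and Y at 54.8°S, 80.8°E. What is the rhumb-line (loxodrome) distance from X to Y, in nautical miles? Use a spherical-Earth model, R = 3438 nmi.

384 nmi

Δψ = ln[tan(π/4+φ₂/2)/tan(π/4+φ₁/2)] = +0.0000;  Δφ = +0.0000 rad,  Δλ = +0.1937 rad
Δψ ≈ 0 so q = cos φ₁ = 0.5764
d = R·√(Δφ² + q²Δλ²) = 3438·0.11167 = 384 nmi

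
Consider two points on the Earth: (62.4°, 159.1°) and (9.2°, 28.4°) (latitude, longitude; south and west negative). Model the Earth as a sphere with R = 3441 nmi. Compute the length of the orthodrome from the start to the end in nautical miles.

5946 nmi

Haversine: a = sin²(Δφ/2)+cos φ₁ cos φ₂ sin²(Δλ/2) = 0.57827;  σ = 2·atan2(√a,√(1−a))
σ = 99.006° → d = Rσ = 3441·1.72798 = 5946 nmi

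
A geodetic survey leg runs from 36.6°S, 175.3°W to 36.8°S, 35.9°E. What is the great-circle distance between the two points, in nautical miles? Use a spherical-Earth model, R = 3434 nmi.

cos σ = sin φ₁ sin φ₂ + cos φ₁ cos φ₂ cos Δλ
      = sin(-36.60°)sin(-36.80°) + cos(-36.60°)cos(-36.80°)cos(-148.80°) = -0.1927
σ = 101.111° → d = Rσ = 3434·1.76472 = 6060 nmi

6060 nmi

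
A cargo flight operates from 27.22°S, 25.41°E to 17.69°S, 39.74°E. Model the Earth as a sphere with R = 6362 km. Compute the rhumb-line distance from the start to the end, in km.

Δψ = ln[tan(π/4+φ₂/2)/tan(π/4+φ₁/2)] = +0.1803;  Δφ = +0.1663 rad,  Δλ = +0.2501 rad
q = Δφ/Δψ = 0.9227
d = R·√(Δφ² + q²Δλ²) = 6362·0.28448 = 1810 km

1810 km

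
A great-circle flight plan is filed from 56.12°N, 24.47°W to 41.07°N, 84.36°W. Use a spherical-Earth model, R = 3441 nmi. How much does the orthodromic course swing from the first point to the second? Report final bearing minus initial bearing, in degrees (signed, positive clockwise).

-47.1°

Initial bearing θ₁ = atan2(sin Δλ cos φ₂, cos φ₁ sin φ₂ − sin φ₁ cos φ₂ cos Δλ) = 274.58°
Final bearing θ₂ = (initial bearing from the destination back to the start) + 180° = 227.48°
Δθ = θ₂ − θ₁ = -47.1°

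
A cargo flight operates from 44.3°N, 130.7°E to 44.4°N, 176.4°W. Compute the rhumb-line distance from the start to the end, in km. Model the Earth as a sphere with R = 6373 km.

Δψ = ln[tan(π/4+φ₂/2)/tan(π/4+φ₁/2)] = +0.0024;  Δφ = +0.0017 rad,  Δλ = +0.9233 rad
q = Δφ/Δψ = 0.7151
d = R·√(Δφ² + q²Δλ²) = 6373·0.66022 = 4208 km

4208 km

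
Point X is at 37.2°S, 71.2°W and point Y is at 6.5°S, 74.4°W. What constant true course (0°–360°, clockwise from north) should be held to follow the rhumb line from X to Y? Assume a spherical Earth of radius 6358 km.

Δψ = ln[tan(π/4+φ₂/2)/tan(π/4+φ₁/2)] = +0.5867
Δλ = -0.0559 rad (taken the short way round)
course = atan2(Δλ, Δψ) = 354.56°

354.6°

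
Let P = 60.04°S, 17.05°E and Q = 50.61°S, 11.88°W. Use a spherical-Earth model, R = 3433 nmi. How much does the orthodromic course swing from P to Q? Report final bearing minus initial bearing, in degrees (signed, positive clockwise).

+24.0°

At departure: θ₁ = atan2(sin Δλ cos φ₂, cos φ₁ sin φ₂ − sin φ₁ cos φ₂ cos Δλ) = 287.24°
At arrival: θ₂ = atan2(sin Δλ cos φ₁, −cos φ₂ sin φ₁ + sin φ₂ cos φ₁ cos Δλ) = 311.27°
Δθ = θ₂ − θ₁ = +24.0°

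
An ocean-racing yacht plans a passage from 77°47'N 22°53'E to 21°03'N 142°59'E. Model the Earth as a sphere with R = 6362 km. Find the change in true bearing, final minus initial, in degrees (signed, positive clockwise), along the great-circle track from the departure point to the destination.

+112.5°

Initial bearing θ₁ = atan2(sin Δλ cos φ₂, cos φ₁ sin φ₂ − sin φ₁ cos φ₂ cos Δλ) = 56.55°
Final bearing θ₂ = (initial bearing from the destination back to the start) + 180° = 169.10°
Δθ = θ₂ − θ₁ = +112.5°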